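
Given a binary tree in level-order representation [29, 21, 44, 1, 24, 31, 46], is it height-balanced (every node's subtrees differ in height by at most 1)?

Tree (level-order array): [29, 21, 44, 1, 24, 31, 46]
Definition: a tree is height-balanced if, at every node, |h(left) - h(right)| <= 1 (empty subtree has height -1).
Bottom-up per-node check:
  node 1: h_left=-1, h_right=-1, diff=0 [OK], height=0
  node 24: h_left=-1, h_right=-1, diff=0 [OK], height=0
  node 21: h_left=0, h_right=0, diff=0 [OK], height=1
  node 31: h_left=-1, h_right=-1, diff=0 [OK], height=0
  node 46: h_left=-1, h_right=-1, diff=0 [OK], height=0
  node 44: h_left=0, h_right=0, diff=0 [OK], height=1
  node 29: h_left=1, h_right=1, diff=0 [OK], height=2
All nodes satisfy the balance condition.
Result: Balanced


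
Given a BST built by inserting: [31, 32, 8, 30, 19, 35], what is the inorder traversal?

Tree insertion order: [31, 32, 8, 30, 19, 35]
Tree (level-order array): [31, 8, 32, None, 30, None, 35, 19]
Inorder traversal: [8, 19, 30, 31, 32, 35]


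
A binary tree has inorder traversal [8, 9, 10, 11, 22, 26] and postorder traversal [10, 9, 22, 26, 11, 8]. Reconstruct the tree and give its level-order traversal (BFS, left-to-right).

Inorder:   [8, 9, 10, 11, 22, 26]
Postorder: [10, 9, 22, 26, 11, 8]
Algorithm: postorder visits root last, so walk postorder right-to-left;
each value is the root of the current inorder slice — split it at that
value, recurse on the right subtree first, then the left.
Recursive splits:
  root=8; inorder splits into left=[], right=[9, 10, 11, 22, 26]
  root=11; inorder splits into left=[9, 10], right=[22, 26]
  root=26; inorder splits into left=[22], right=[]
  root=22; inorder splits into left=[], right=[]
  root=9; inorder splits into left=[], right=[10]
  root=10; inorder splits into left=[], right=[]
Reconstructed level-order: [8, 11, 9, 26, 10, 22]


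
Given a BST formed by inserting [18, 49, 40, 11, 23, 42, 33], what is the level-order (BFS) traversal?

Tree insertion order: [18, 49, 40, 11, 23, 42, 33]
Tree (level-order array): [18, 11, 49, None, None, 40, None, 23, 42, None, 33]
BFS from the root, enqueuing left then right child of each popped node:
  queue [18] -> pop 18, enqueue [11, 49], visited so far: [18]
  queue [11, 49] -> pop 11, enqueue [none], visited so far: [18, 11]
  queue [49] -> pop 49, enqueue [40], visited so far: [18, 11, 49]
  queue [40] -> pop 40, enqueue [23, 42], visited so far: [18, 11, 49, 40]
  queue [23, 42] -> pop 23, enqueue [33], visited so far: [18, 11, 49, 40, 23]
  queue [42, 33] -> pop 42, enqueue [none], visited so far: [18, 11, 49, 40, 23, 42]
  queue [33] -> pop 33, enqueue [none], visited so far: [18, 11, 49, 40, 23, 42, 33]
Result: [18, 11, 49, 40, 23, 42, 33]


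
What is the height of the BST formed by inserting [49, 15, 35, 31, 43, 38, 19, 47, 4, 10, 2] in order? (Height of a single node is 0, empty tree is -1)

Insertion order: [49, 15, 35, 31, 43, 38, 19, 47, 4, 10, 2]
Tree (level-order array): [49, 15, None, 4, 35, 2, 10, 31, 43, None, None, None, None, 19, None, 38, 47]
Compute height bottom-up (empty subtree = -1):
  height(2) = 1 + max(-1, -1) = 0
  height(10) = 1 + max(-1, -1) = 0
  height(4) = 1 + max(0, 0) = 1
  height(19) = 1 + max(-1, -1) = 0
  height(31) = 1 + max(0, -1) = 1
  height(38) = 1 + max(-1, -1) = 0
  height(47) = 1 + max(-1, -1) = 0
  height(43) = 1 + max(0, 0) = 1
  height(35) = 1 + max(1, 1) = 2
  height(15) = 1 + max(1, 2) = 3
  height(49) = 1 + max(3, -1) = 4
Height = 4


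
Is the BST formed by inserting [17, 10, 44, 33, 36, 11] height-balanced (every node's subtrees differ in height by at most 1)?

Tree (level-order array): [17, 10, 44, None, 11, 33, None, None, None, None, 36]
Definition: a tree is height-balanced if, at every node, |h(left) - h(right)| <= 1 (empty subtree has height -1).
Bottom-up per-node check:
  node 11: h_left=-1, h_right=-1, diff=0 [OK], height=0
  node 10: h_left=-1, h_right=0, diff=1 [OK], height=1
  node 36: h_left=-1, h_right=-1, diff=0 [OK], height=0
  node 33: h_left=-1, h_right=0, diff=1 [OK], height=1
  node 44: h_left=1, h_right=-1, diff=2 [FAIL (|1--1|=2 > 1)], height=2
  node 17: h_left=1, h_right=2, diff=1 [OK], height=3
Node 44 violates the condition: |1 - -1| = 2 > 1.
Result: Not balanced


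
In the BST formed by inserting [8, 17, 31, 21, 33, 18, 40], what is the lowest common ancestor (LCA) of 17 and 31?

Tree insertion order: [8, 17, 31, 21, 33, 18, 40]
Tree (level-order array): [8, None, 17, None, 31, 21, 33, 18, None, None, 40]
In a BST, the LCA of p=17, q=31 is the first node v on the
root-to-leaf path with p <= v <= q (go left if both < v, right if both > v).
Walk from root:
  at 8: both 17 and 31 > 8, go right
  at 17: 17 <= 17 <= 31, this is the LCA
LCA = 17


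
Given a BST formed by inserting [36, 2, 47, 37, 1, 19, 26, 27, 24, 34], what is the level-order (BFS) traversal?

Tree insertion order: [36, 2, 47, 37, 1, 19, 26, 27, 24, 34]
Tree (level-order array): [36, 2, 47, 1, 19, 37, None, None, None, None, 26, None, None, 24, 27, None, None, None, 34]
BFS from the root, enqueuing left then right child of each popped node:
  queue [36] -> pop 36, enqueue [2, 47], visited so far: [36]
  queue [2, 47] -> pop 2, enqueue [1, 19], visited so far: [36, 2]
  queue [47, 1, 19] -> pop 47, enqueue [37], visited so far: [36, 2, 47]
  queue [1, 19, 37] -> pop 1, enqueue [none], visited so far: [36, 2, 47, 1]
  queue [19, 37] -> pop 19, enqueue [26], visited so far: [36, 2, 47, 1, 19]
  queue [37, 26] -> pop 37, enqueue [none], visited so far: [36, 2, 47, 1, 19, 37]
  queue [26] -> pop 26, enqueue [24, 27], visited so far: [36, 2, 47, 1, 19, 37, 26]
  queue [24, 27] -> pop 24, enqueue [none], visited so far: [36, 2, 47, 1, 19, 37, 26, 24]
  queue [27] -> pop 27, enqueue [34], visited so far: [36, 2, 47, 1, 19, 37, 26, 24, 27]
  queue [34] -> pop 34, enqueue [none], visited so far: [36, 2, 47, 1, 19, 37, 26, 24, 27, 34]
Result: [36, 2, 47, 1, 19, 37, 26, 24, 27, 34]


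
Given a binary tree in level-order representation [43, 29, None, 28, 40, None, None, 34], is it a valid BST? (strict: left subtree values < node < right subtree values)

Level-order array: [43, 29, None, 28, 40, None, None, 34]
Validate using subtree bounds (lo, hi): at each node, require lo < value < hi,
then recurse left with hi=value and right with lo=value.
Preorder trace (stopping at first violation):
  at node 43 with bounds (-inf, +inf): OK
  at node 29 with bounds (-inf, 43): OK
  at node 28 with bounds (-inf, 29): OK
  at node 40 with bounds (29, 43): OK
  at node 34 with bounds (29, 40): OK
No violation found at any node.
Result: Valid BST


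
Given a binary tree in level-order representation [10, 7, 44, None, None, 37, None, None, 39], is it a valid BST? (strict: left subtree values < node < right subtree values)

Level-order array: [10, 7, 44, None, None, 37, None, None, 39]
Validate using subtree bounds (lo, hi): at each node, require lo < value < hi,
then recurse left with hi=value and right with lo=value.
Preorder trace (stopping at first violation):
  at node 10 with bounds (-inf, +inf): OK
  at node 7 with bounds (-inf, 10): OK
  at node 44 with bounds (10, +inf): OK
  at node 37 with bounds (10, 44): OK
  at node 39 with bounds (37, 44): OK
No violation found at any node.
Result: Valid BST


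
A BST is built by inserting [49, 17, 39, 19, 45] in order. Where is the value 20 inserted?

Starting tree (level order): [49, 17, None, None, 39, 19, 45]
Insertion path: 49 -> 17 -> 39 -> 19
Result: insert 20 as right child of 19
Final tree (level order): [49, 17, None, None, 39, 19, 45, None, 20]


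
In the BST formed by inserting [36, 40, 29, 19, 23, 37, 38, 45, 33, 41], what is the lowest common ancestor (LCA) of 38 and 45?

Tree insertion order: [36, 40, 29, 19, 23, 37, 38, 45, 33, 41]
Tree (level-order array): [36, 29, 40, 19, 33, 37, 45, None, 23, None, None, None, 38, 41]
In a BST, the LCA of p=38, q=45 is the first node v on the
root-to-leaf path with p <= v <= q (go left if both < v, right if both > v).
Walk from root:
  at 36: both 38 and 45 > 36, go right
  at 40: 38 <= 40 <= 45, this is the LCA
LCA = 40


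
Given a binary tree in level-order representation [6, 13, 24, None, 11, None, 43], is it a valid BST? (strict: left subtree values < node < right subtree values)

Level-order array: [6, 13, 24, None, 11, None, 43]
Validate using subtree bounds (lo, hi): at each node, require lo < value < hi,
then recurse left with hi=value and right with lo=value.
Preorder trace (stopping at first violation):
  at node 6 with bounds (-inf, +inf): OK
  at node 13 with bounds (-inf, 6): VIOLATION
Node 13 violates its bound: not (-inf < 13 < 6).
Result: Not a valid BST


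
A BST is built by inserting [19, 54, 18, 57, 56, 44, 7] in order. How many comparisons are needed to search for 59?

Search path for 59: 19 -> 54 -> 57
Found: False
Comparisons: 3


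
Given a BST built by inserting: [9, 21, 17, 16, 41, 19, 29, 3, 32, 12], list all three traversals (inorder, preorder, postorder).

Tree insertion order: [9, 21, 17, 16, 41, 19, 29, 3, 32, 12]
Tree (level-order array): [9, 3, 21, None, None, 17, 41, 16, 19, 29, None, 12, None, None, None, None, 32]
Inorder (L, root, R): [3, 9, 12, 16, 17, 19, 21, 29, 32, 41]
Preorder (root, L, R): [9, 3, 21, 17, 16, 12, 19, 41, 29, 32]
Postorder (L, R, root): [3, 12, 16, 19, 17, 32, 29, 41, 21, 9]


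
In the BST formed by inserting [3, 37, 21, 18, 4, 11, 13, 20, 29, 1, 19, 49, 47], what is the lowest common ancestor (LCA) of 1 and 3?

Tree insertion order: [3, 37, 21, 18, 4, 11, 13, 20, 29, 1, 19, 49, 47]
Tree (level-order array): [3, 1, 37, None, None, 21, 49, 18, 29, 47, None, 4, 20, None, None, None, None, None, 11, 19, None, None, 13]
In a BST, the LCA of p=1, q=3 is the first node v on the
root-to-leaf path with p <= v <= q (go left if both < v, right if both > v).
Walk from root:
  at 3: 1 <= 3 <= 3, this is the LCA
LCA = 3


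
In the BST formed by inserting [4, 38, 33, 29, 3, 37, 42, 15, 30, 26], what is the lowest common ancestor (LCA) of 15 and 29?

Tree insertion order: [4, 38, 33, 29, 3, 37, 42, 15, 30, 26]
Tree (level-order array): [4, 3, 38, None, None, 33, 42, 29, 37, None, None, 15, 30, None, None, None, 26]
In a BST, the LCA of p=15, q=29 is the first node v on the
root-to-leaf path with p <= v <= q (go left if both < v, right if both > v).
Walk from root:
  at 4: both 15 and 29 > 4, go right
  at 38: both 15 and 29 < 38, go left
  at 33: both 15 and 29 < 33, go left
  at 29: 15 <= 29 <= 29, this is the LCA
LCA = 29


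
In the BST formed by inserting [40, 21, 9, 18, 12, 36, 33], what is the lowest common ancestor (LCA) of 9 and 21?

Tree insertion order: [40, 21, 9, 18, 12, 36, 33]
Tree (level-order array): [40, 21, None, 9, 36, None, 18, 33, None, 12]
In a BST, the LCA of p=9, q=21 is the first node v on the
root-to-leaf path with p <= v <= q (go left if both < v, right if both > v).
Walk from root:
  at 40: both 9 and 21 < 40, go left
  at 21: 9 <= 21 <= 21, this is the LCA
LCA = 21


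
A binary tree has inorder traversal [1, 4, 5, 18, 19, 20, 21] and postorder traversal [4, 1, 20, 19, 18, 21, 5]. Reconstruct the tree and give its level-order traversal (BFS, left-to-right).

Inorder:   [1, 4, 5, 18, 19, 20, 21]
Postorder: [4, 1, 20, 19, 18, 21, 5]
Algorithm: postorder visits root last, so walk postorder right-to-left;
each value is the root of the current inorder slice — split it at that
value, recurse on the right subtree first, then the left.
Recursive splits:
  root=5; inorder splits into left=[1, 4], right=[18, 19, 20, 21]
  root=21; inorder splits into left=[18, 19, 20], right=[]
  root=18; inorder splits into left=[], right=[19, 20]
  root=19; inorder splits into left=[], right=[20]
  root=20; inorder splits into left=[], right=[]
  root=1; inorder splits into left=[], right=[4]
  root=4; inorder splits into left=[], right=[]
Reconstructed level-order: [5, 1, 21, 4, 18, 19, 20]


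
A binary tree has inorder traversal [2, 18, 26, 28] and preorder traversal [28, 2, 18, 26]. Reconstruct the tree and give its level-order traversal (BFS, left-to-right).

Inorder:  [2, 18, 26, 28]
Preorder: [28, 2, 18, 26]
Algorithm: preorder visits root first, so consume preorder in order;
for each root, split the current inorder slice at that value into
left-subtree inorder and right-subtree inorder, then recurse.
Recursive splits:
  root=28; inorder splits into left=[2, 18, 26], right=[]
  root=2; inorder splits into left=[], right=[18, 26]
  root=18; inorder splits into left=[], right=[26]
  root=26; inorder splits into left=[], right=[]
Reconstructed level-order: [28, 2, 18, 26]


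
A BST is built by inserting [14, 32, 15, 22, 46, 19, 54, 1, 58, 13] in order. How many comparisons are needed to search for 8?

Search path for 8: 14 -> 1 -> 13
Found: False
Comparisons: 3


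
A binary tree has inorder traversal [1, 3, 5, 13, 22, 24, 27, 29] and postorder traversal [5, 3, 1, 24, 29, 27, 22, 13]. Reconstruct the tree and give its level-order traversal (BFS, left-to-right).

Inorder:   [1, 3, 5, 13, 22, 24, 27, 29]
Postorder: [5, 3, 1, 24, 29, 27, 22, 13]
Algorithm: postorder visits root last, so walk postorder right-to-left;
each value is the root of the current inorder slice — split it at that
value, recurse on the right subtree first, then the left.
Recursive splits:
  root=13; inorder splits into left=[1, 3, 5], right=[22, 24, 27, 29]
  root=22; inorder splits into left=[], right=[24, 27, 29]
  root=27; inorder splits into left=[24], right=[29]
  root=29; inorder splits into left=[], right=[]
  root=24; inorder splits into left=[], right=[]
  root=1; inorder splits into left=[], right=[3, 5]
  root=3; inorder splits into left=[], right=[5]
  root=5; inorder splits into left=[], right=[]
Reconstructed level-order: [13, 1, 22, 3, 27, 5, 24, 29]


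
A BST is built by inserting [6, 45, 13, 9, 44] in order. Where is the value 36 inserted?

Starting tree (level order): [6, None, 45, 13, None, 9, 44]
Insertion path: 6 -> 45 -> 13 -> 44
Result: insert 36 as left child of 44
Final tree (level order): [6, None, 45, 13, None, 9, 44, None, None, 36]


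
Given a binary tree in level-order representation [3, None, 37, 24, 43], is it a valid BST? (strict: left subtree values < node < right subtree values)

Level-order array: [3, None, 37, 24, 43]
Validate using subtree bounds (lo, hi): at each node, require lo < value < hi,
then recurse left with hi=value and right with lo=value.
Preorder trace (stopping at first violation):
  at node 3 with bounds (-inf, +inf): OK
  at node 37 with bounds (3, +inf): OK
  at node 24 with bounds (3, 37): OK
  at node 43 with bounds (37, +inf): OK
No violation found at any node.
Result: Valid BST


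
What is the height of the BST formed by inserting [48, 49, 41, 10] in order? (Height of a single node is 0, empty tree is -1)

Insertion order: [48, 49, 41, 10]
Tree (level-order array): [48, 41, 49, 10]
Compute height bottom-up (empty subtree = -1):
  height(10) = 1 + max(-1, -1) = 0
  height(41) = 1 + max(0, -1) = 1
  height(49) = 1 + max(-1, -1) = 0
  height(48) = 1 + max(1, 0) = 2
Height = 2


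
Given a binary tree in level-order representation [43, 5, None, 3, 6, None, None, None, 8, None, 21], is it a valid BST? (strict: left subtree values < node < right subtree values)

Level-order array: [43, 5, None, 3, 6, None, None, None, 8, None, 21]
Validate using subtree bounds (lo, hi): at each node, require lo < value < hi,
then recurse left with hi=value and right with lo=value.
Preorder trace (stopping at first violation):
  at node 43 with bounds (-inf, +inf): OK
  at node 5 with bounds (-inf, 43): OK
  at node 3 with bounds (-inf, 5): OK
  at node 6 with bounds (5, 43): OK
  at node 8 with bounds (6, 43): OK
  at node 21 with bounds (8, 43): OK
No violation found at any node.
Result: Valid BST


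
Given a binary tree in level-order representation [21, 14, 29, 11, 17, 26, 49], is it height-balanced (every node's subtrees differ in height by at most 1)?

Tree (level-order array): [21, 14, 29, 11, 17, 26, 49]
Definition: a tree is height-balanced if, at every node, |h(left) - h(right)| <= 1 (empty subtree has height -1).
Bottom-up per-node check:
  node 11: h_left=-1, h_right=-1, diff=0 [OK], height=0
  node 17: h_left=-1, h_right=-1, diff=0 [OK], height=0
  node 14: h_left=0, h_right=0, diff=0 [OK], height=1
  node 26: h_left=-1, h_right=-1, diff=0 [OK], height=0
  node 49: h_left=-1, h_right=-1, diff=0 [OK], height=0
  node 29: h_left=0, h_right=0, diff=0 [OK], height=1
  node 21: h_left=1, h_right=1, diff=0 [OK], height=2
All nodes satisfy the balance condition.
Result: Balanced


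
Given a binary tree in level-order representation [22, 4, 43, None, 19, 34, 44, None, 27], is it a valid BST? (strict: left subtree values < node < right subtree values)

Level-order array: [22, 4, 43, None, 19, 34, 44, None, 27]
Validate using subtree bounds (lo, hi): at each node, require lo < value < hi,
then recurse left with hi=value and right with lo=value.
Preorder trace (stopping at first violation):
  at node 22 with bounds (-inf, +inf): OK
  at node 4 with bounds (-inf, 22): OK
  at node 19 with bounds (4, 22): OK
  at node 27 with bounds (19, 22): VIOLATION
Node 27 violates its bound: not (19 < 27 < 22).
Result: Not a valid BST


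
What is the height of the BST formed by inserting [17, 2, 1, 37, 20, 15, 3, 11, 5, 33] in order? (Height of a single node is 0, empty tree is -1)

Insertion order: [17, 2, 1, 37, 20, 15, 3, 11, 5, 33]
Tree (level-order array): [17, 2, 37, 1, 15, 20, None, None, None, 3, None, None, 33, None, 11, None, None, 5]
Compute height bottom-up (empty subtree = -1):
  height(1) = 1 + max(-1, -1) = 0
  height(5) = 1 + max(-1, -1) = 0
  height(11) = 1 + max(0, -1) = 1
  height(3) = 1 + max(-1, 1) = 2
  height(15) = 1 + max(2, -1) = 3
  height(2) = 1 + max(0, 3) = 4
  height(33) = 1 + max(-1, -1) = 0
  height(20) = 1 + max(-1, 0) = 1
  height(37) = 1 + max(1, -1) = 2
  height(17) = 1 + max(4, 2) = 5
Height = 5


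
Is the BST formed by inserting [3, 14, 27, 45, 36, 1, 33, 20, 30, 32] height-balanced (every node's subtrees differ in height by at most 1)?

Tree (level-order array): [3, 1, 14, None, None, None, 27, 20, 45, None, None, 36, None, 33, None, 30, None, None, 32]
Definition: a tree is height-balanced if, at every node, |h(left) - h(right)| <= 1 (empty subtree has height -1).
Bottom-up per-node check:
  node 1: h_left=-1, h_right=-1, diff=0 [OK], height=0
  node 20: h_left=-1, h_right=-1, diff=0 [OK], height=0
  node 32: h_left=-1, h_right=-1, diff=0 [OK], height=0
  node 30: h_left=-1, h_right=0, diff=1 [OK], height=1
  node 33: h_left=1, h_right=-1, diff=2 [FAIL (|1--1|=2 > 1)], height=2
  node 36: h_left=2, h_right=-1, diff=3 [FAIL (|2--1|=3 > 1)], height=3
  node 45: h_left=3, h_right=-1, diff=4 [FAIL (|3--1|=4 > 1)], height=4
  node 27: h_left=0, h_right=4, diff=4 [FAIL (|0-4|=4 > 1)], height=5
  node 14: h_left=-1, h_right=5, diff=6 [FAIL (|-1-5|=6 > 1)], height=6
  node 3: h_left=0, h_right=6, diff=6 [FAIL (|0-6|=6 > 1)], height=7
Node 33 violates the condition: |1 - -1| = 2 > 1.
Result: Not balanced


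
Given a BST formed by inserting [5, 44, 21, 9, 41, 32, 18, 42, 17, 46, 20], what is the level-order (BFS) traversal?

Tree insertion order: [5, 44, 21, 9, 41, 32, 18, 42, 17, 46, 20]
Tree (level-order array): [5, None, 44, 21, 46, 9, 41, None, None, None, 18, 32, 42, 17, 20]
BFS from the root, enqueuing left then right child of each popped node:
  queue [5] -> pop 5, enqueue [44], visited so far: [5]
  queue [44] -> pop 44, enqueue [21, 46], visited so far: [5, 44]
  queue [21, 46] -> pop 21, enqueue [9, 41], visited so far: [5, 44, 21]
  queue [46, 9, 41] -> pop 46, enqueue [none], visited so far: [5, 44, 21, 46]
  queue [9, 41] -> pop 9, enqueue [18], visited so far: [5, 44, 21, 46, 9]
  queue [41, 18] -> pop 41, enqueue [32, 42], visited so far: [5, 44, 21, 46, 9, 41]
  queue [18, 32, 42] -> pop 18, enqueue [17, 20], visited so far: [5, 44, 21, 46, 9, 41, 18]
  queue [32, 42, 17, 20] -> pop 32, enqueue [none], visited so far: [5, 44, 21, 46, 9, 41, 18, 32]
  queue [42, 17, 20] -> pop 42, enqueue [none], visited so far: [5, 44, 21, 46, 9, 41, 18, 32, 42]
  queue [17, 20] -> pop 17, enqueue [none], visited so far: [5, 44, 21, 46, 9, 41, 18, 32, 42, 17]
  queue [20] -> pop 20, enqueue [none], visited so far: [5, 44, 21, 46, 9, 41, 18, 32, 42, 17, 20]
Result: [5, 44, 21, 46, 9, 41, 18, 32, 42, 17, 20]


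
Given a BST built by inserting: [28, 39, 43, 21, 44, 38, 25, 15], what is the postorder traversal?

Tree insertion order: [28, 39, 43, 21, 44, 38, 25, 15]
Tree (level-order array): [28, 21, 39, 15, 25, 38, 43, None, None, None, None, None, None, None, 44]
Postorder traversal: [15, 25, 21, 38, 44, 43, 39, 28]


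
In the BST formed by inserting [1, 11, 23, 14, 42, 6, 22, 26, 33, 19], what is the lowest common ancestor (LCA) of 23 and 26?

Tree insertion order: [1, 11, 23, 14, 42, 6, 22, 26, 33, 19]
Tree (level-order array): [1, None, 11, 6, 23, None, None, 14, 42, None, 22, 26, None, 19, None, None, 33]
In a BST, the LCA of p=23, q=26 is the first node v on the
root-to-leaf path with p <= v <= q (go left if both < v, right if both > v).
Walk from root:
  at 1: both 23 and 26 > 1, go right
  at 11: both 23 and 26 > 11, go right
  at 23: 23 <= 23 <= 26, this is the LCA
LCA = 23


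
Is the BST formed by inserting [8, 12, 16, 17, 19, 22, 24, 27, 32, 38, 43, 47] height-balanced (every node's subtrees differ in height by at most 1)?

Tree (level-order array): [8, None, 12, None, 16, None, 17, None, 19, None, 22, None, 24, None, 27, None, 32, None, 38, None, 43, None, 47]
Definition: a tree is height-balanced if, at every node, |h(left) - h(right)| <= 1 (empty subtree has height -1).
Bottom-up per-node check:
  node 47: h_left=-1, h_right=-1, diff=0 [OK], height=0
  node 43: h_left=-1, h_right=0, diff=1 [OK], height=1
  node 38: h_left=-1, h_right=1, diff=2 [FAIL (|-1-1|=2 > 1)], height=2
  node 32: h_left=-1, h_right=2, diff=3 [FAIL (|-1-2|=3 > 1)], height=3
  node 27: h_left=-1, h_right=3, diff=4 [FAIL (|-1-3|=4 > 1)], height=4
  node 24: h_left=-1, h_right=4, diff=5 [FAIL (|-1-4|=5 > 1)], height=5
  node 22: h_left=-1, h_right=5, diff=6 [FAIL (|-1-5|=6 > 1)], height=6
  node 19: h_left=-1, h_right=6, diff=7 [FAIL (|-1-6|=7 > 1)], height=7
  node 17: h_left=-1, h_right=7, diff=8 [FAIL (|-1-7|=8 > 1)], height=8
  node 16: h_left=-1, h_right=8, diff=9 [FAIL (|-1-8|=9 > 1)], height=9
  node 12: h_left=-1, h_right=9, diff=10 [FAIL (|-1-9|=10 > 1)], height=10
  node 8: h_left=-1, h_right=10, diff=11 [FAIL (|-1-10|=11 > 1)], height=11
Node 38 violates the condition: |-1 - 1| = 2 > 1.
Result: Not balanced


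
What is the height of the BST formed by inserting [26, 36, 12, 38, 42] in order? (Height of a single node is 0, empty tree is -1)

Insertion order: [26, 36, 12, 38, 42]
Tree (level-order array): [26, 12, 36, None, None, None, 38, None, 42]
Compute height bottom-up (empty subtree = -1):
  height(12) = 1 + max(-1, -1) = 0
  height(42) = 1 + max(-1, -1) = 0
  height(38) = 1 + max(-1, 0) = 1
  height(36) = 1 + max(-1, 1) = 2
  height(26) = 1 + max(0, 2) = 3
Height = 3


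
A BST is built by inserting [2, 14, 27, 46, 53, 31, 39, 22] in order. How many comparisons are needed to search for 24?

Search path for 24: 2 -> 14 -> 27 -> 22
Found: False
Comparisons: 4


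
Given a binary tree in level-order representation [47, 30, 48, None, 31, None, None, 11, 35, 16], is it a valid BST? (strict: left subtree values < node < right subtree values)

Level-order array: [47, 30, 48, None, 31, None, None, 11, 35, 16]
Validate using subtree bounds (lo, hi): at each node, require lo < value < hi,
then recurse left with hi=value and right with lo=value.
Preorder trace (stopping at first violation):
  at node 47 with bounds (-inf, +inf): OK
  at node 30 with bounds (-inf, 47): OK
  at node 31 with bounds (30, 47): OK
  at node 11 with bounds (30, 31): VIOLATION
Node 11 violates its bound: not (30 < 11 < 31).
Result: Not a valid BST


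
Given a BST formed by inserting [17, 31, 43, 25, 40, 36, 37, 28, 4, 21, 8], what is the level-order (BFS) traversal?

Tree insertion order: [17, 31, 43, 25, 40, 36, 37, 28, 4, 21, 8]
Tree (level-order array): [17, 4, 31, None, 8, 25, 43, None, None, 21, 28, 40, None, None, None, None, None, 36, None, None, 37]
BFS from the root, enqueuing left then right child of each popped node:
  queue [17] -> pop 17, enqueue [4, 31], visited so far: [17]
  queue [4, 31] -> pop 4, enqueue [8], visited so far: [17, 4]
  queue [31, 8] -> pop 31, enqueue [25, 43], visited so far: [17, 4, 31]
  queue [8, 25, 43] -> pop 8, enqueue [none], visited so far: [17, 4, 31, 8]
  queue [25, 43] -> pop 25, enqueue [21, 28], visited so far: [17, 4, 31, 8, 25]
  queue [43, 21, 28] -> pop 43, enqueue [40], visited so far: [17, 4, 31, 8, 25, 43]
  queue [21, 28, 40] -> pop 21, enqueue [none], visited so far: [17, 4, 31, 8, 25, 43, 21]
  queue [28, 40] -> pop 28, enqueue [none], visited so far: [17, 4, 31, 8, 25, 43, 21, 28]
  queue [40] -> pop 40, enqueue [36], visited so far: [17, 4, 31, 8, 25, 43, 21, 28, 40]
  queue [36] -> pop 36, enqueue [37], visited so far: [17, 4, 31, 8, 25, 43, 21, 28, 40, 36]
  queue [37] -> pop 37, enqueue [none], visited so far: [17, 4, 31, 8, 25, 43, 21, 28, 40, 36, 37]
Result: [17, 4, 31, 8, 25, 43, 21, 28, 40, 36, 37]


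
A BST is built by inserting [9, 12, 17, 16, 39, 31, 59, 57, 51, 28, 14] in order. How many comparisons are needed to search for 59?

Search path for 59: 9 -> 12 -> 17 -> 39 -> 59
Found: True
Comparisons: 5


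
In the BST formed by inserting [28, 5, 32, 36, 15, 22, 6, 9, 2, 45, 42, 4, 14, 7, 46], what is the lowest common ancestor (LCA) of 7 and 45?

Tree insertion order: [28, 5, 32, 36, 15, 22, 6, 9, 2, 45, 42, 4, 14, 7, 46]
Tree (level-order array): [28, 5, 32, 2, 15, None, 36, None, 4, 6, 22, None, 45, None, None, None, 9, None, None, 42, 46, 7, 14]
In a BST, the LCA of p=7, q=45 is the first node v on the
root-to-leaf path with p <= v <= q (go left if both < v, right if both > v).
Walk from root:
  at 28: 7 <= 28 <= 45, this is the LCA
LCA = 28


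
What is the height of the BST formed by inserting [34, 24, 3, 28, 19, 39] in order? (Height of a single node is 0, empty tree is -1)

Insertion order: [34, 24, 3, 28, 19, 39]
Tree (level-order array): [34, 24, 39, 3, 28, None, None, None, 19]
Compute height bottom-up (empty subtree = -1):
  height(19) = 1 + max(-1, -1) = 0
  height(3) = 1 + max(-1, 0) = 1
  height(28) = 1 + max(-1, -1) = 0
  height(24) = 1 + max(1, 0) = 2
  height(39) = 1 + max(-1, -1) = 0
  height(34) = 1 + max(2, 0) = 3
Height = 3


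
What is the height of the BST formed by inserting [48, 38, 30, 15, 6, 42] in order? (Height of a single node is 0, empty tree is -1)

Insertion order: [48, 38, 30, 15, 6, 42]
Tree (level-order array): [48, 38, None, 30, 42, 15, None, None, None, 6]
Compute height bottom-up (empty subtree = -1):
  height(6) = 1 + max(-1, -1) = 0
  height(15) = 1 + max(0, -1) = 1
  height(30) = 1 + max(1, -1) = 2
  height(42) = 1 + max(-1, -1) = 0
  height(38) = 1 + max(2, 0) = 3
  height(48) = 1 + max(3, -1) = 4
Height = 4


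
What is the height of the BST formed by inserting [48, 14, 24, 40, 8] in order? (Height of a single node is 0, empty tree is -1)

Insertion order: [48, 14, 24, 40, 8]
Tree (level-order array): [48, 14, None, 8, 24, None, None, None, 40]
Compute height bottom-up (empty subtree = -1):
  height(8) = 1 + max(-1, -1) = 0
  height(40) = 1 + max(-1, -1) = 0
  height(24) = 1 + max(-1, 0) = 1
  height(14) = 1 + max(0, 1) = 2
  height(48) = 1 + max(2, -1) = 3
Height = 3


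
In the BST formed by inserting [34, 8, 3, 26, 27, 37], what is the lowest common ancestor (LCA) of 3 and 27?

Tree insertion order: [34, 8, 3, 26, 27, 37]
Tree (level-order array): [34, 8, 37, 3, 26, None, None, None, None, None, 27]
In a BST, the LCA of p=3, q=27 is the first node v on the
root-to-leaf path with p <= v <= q (go left if both < v, right if both > v).
Walk from root:
  at 34: both 3 and 27 < 34, go left
  at 8: 3 <= 8 <= 27, this is the LCA
LCA = 8


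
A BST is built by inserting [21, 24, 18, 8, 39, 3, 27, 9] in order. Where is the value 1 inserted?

Starting tree (level order): [21, 18, 24, 8, None, None, 39, 3, 9, 27]
Insertion path: 21 -> 18 -> 8 -> 3
Result: insert 1 as left child of 3
Final tree (level order): [21, 18, 24, 8, None, None, 39, 3, 9, 27, None, 1]


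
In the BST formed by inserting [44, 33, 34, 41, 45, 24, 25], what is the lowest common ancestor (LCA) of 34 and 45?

Tree insertion order: [44, 33, 34, 41, 45, 24, 25]
Tree (level-order array): [44, 33, 45, 24, 34, None, None, None, 25, None, 41]
In a BST, the LCA of p=34, q=45 is the first node v on the
root-to-leaf path with p <= v <= q (go left if both < v, right if both > v).
Walk from root:
  at 44: 34 <= 44 <= 45, this is the LCA
LCA = 44


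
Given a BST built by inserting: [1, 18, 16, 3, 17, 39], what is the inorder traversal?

Tree insertion order: [1, 18, 16, 3, 17, 39]
Tree (level-order array): [1, None, 18, 16, 39, 3, 17]
Inorder traversal: [1, 3, 16, 17, 18, 39]


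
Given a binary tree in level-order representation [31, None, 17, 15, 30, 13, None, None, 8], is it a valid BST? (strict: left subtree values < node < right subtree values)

Level-order array: [31, None, 17, 15, 30, 13, None, None, 8]
Validate using subtree bounds (lo, hi): at each node, require lo < value < hi,
then recurse left with hi=value and right with lo=value.
Preorder trace (stopping at first violation):
  at node 31 with bounds (-inf, +inf): OK
  at node 17 with bounds (31, +inf): VIOLATION
Node 17 violates its bound: not (31 < 17 < +inf).
Result: Not a valid BST


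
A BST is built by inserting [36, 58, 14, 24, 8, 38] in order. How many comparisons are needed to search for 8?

Search path for 8: 36 -> 14 -> 8
Found: True
Comparisons: 3


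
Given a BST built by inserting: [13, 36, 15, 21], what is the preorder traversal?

Tree insertion order: [13, 36, 15, 21]
Tree (level-order array): [13, None, 36, 15, None, None, 21]
Preorder traversal: [13, 36, 15, 21]


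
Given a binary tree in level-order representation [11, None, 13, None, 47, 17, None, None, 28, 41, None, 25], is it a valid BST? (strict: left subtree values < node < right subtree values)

Level-order array: [11, None, 13, None, 47, 17, None, None, 28, 41, None, 25]
Validate using subtree bounds (lo, hi): at each node, require lo < value < hi,
then recurse left with hi=value and right with lo=value.
Preorder trace (stopping at first violation):
  at node 11 with bounds (-inf, +inf): OK
  at node 13 with bounds (11, +inf): OK
  at node 47 with bounds (13, +inf): OK
  at node 17 with bounds (13, 47): OK
  at node 28 with bounds (17, 47): OK
  at node 41 with bounds (17, 28): VIOLATION
Node 41 violates its bound: not (17 < 41 < 28).
Result: Not a valid BST


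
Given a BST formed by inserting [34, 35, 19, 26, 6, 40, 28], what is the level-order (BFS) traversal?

Tree insertion order: [34, 35, 19, 26, 6, 40, 28]
Tree (level-order array): [34, 19, 35, 6, 26, None, 40, None, None, None, 28]
BFS from the root, enqueuing left then right child of each popped node:
  queue [34] -> pop 34, enqueue [19, 35], visited so far: [34]
  queue [19, 35] -> pop 19, enqueue [6, 26], visited so far: [34, 19]
  queue [35, 6, 26] -> pop 35, enqueue [40], visited so far: [34, 19, 35]
  queue [6, 26, 40] -> pop 6, enqueue [none], visited so far: [34, 19, 35, 6]
  queue [26, 40] -> pop 26, enqueue [28], visited so far: [34, 19, 35, 6, 26]
  queue [40, 28] -> pop 40, enqueue [none], visited so far: [34, 19, 35, 6, 26, 40]
  queue [28] -> pop 28, enqueue [none], visited so far: [34, 19, 35, 6, 26, 40, 28]
Result: [34, 19, 35, 6, 26, 40, 28]


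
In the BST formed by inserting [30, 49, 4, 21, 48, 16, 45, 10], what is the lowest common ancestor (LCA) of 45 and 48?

Tree insertion order: [30, 49, 4, 21, 48, 16, 45, 10]
Tree (level-order array): [30, 4, 49, None, 21, 48, None, 16, None, 45, None, 10]
In a BST, the LCA of p=45, q=48 is the first node v on the
root-to-leaf path with p <= v <= q (go left if both < v, right if both > v).
Walk from root:
  at 30: both 45 and 48 > 30, go right
  at 49: both 45 and 48 < 49, go left
  at 48: 45 <= 48 <= 48, this is the LCA
LCA = 48


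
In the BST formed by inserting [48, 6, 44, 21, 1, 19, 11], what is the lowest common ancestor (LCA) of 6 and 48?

Tree insertion order: [48, 6, 44, 21, 1, 19, 11]
Tree (level-order array): [48, 6, None, 1, 44, None, None, 21, None, 19, None, 11]
In a BST, the LCA of p=6, q=48 is the first node v on the
root-to-leaf path with p <= v <= q (go left if both < v, right if both > v).
Walk from root:
  at 48: 6 <= 48 <= 48, this is the LCA
LCA = 48


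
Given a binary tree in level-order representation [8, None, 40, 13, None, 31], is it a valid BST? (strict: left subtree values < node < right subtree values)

Level-order array: [8, None, 40, 13, None, 31]
Validate using subtree bounds (lo, hi): at each node, require lo < value < hi,
then recurse left with hi=value and right with lo=value.
Preorder trace (stopping at first violation):
  at node 8 with bounds (-inf, +inf): OK
  at node 40 with bounds (8, +inf): OK
  at node 13 with bounds (8, 40): OK
  at node 31 with bounds (8, 13): VIOLATION
Node 31 violates its bound: not (8 < 31 < 13).
Result: Not a valid BST


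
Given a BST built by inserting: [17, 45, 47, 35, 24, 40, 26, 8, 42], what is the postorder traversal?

Tree insertion order: [17, 45, 47, 35, 24, 40, 26, 8, 42]
Tree (level-order array): [17, 8, 45, None, None, 35, 47, 24, 40, None, None, None, 26, None, 42]
Postorder traversal: [8, 26, 24, 42, 40, 35, 47, 45, 17]


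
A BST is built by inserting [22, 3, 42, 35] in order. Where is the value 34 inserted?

Starting tree (level order): [22, 3, 42, None, None, 35]
Insertion path: 22 -> 42 -> 35
Result: insert 34 as left child of 35
Final tree (level order): [22, 3, 42, None, None, 35, None, 34]


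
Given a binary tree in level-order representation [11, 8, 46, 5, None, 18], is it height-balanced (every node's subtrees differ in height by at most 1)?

Tree (level-order array): [11, 8, 46, 5, None, 18]
Definition: a tree is height-balanced if, at every node, |h(left) - h(right)| <= 1 (empty subtree has height -1).
Bottom-up per-node check:
  node 5: h_left=-1, h_right=-1, diff=0 [OK], height=0
  node 8: h_left=0, h_right=-1, diff=1 [OK], height=1
  node 18: h_left=-1, h_right=-1, diff=0 [OK], height=0
  node 46: h_left=0, h_right=-1, diff=1 [OK], height=1
  node 11: h_left=1, h_right=1, diff=0 [OK], height=2
All nodes satisfy the balance condition.
Result: Balanced


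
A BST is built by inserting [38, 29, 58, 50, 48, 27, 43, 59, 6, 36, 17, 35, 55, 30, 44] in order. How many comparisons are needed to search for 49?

Search path for 49: 38 -> 58 -> 50 -> 48
Found: False
Comparisons: 4


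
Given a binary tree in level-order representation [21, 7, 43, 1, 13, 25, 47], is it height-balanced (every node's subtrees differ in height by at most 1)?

Tree (level-order array): [21, 7, 43, 1, 13, 25, 47]
Definition: a tree is height-balanced if, at every node, |h(left) - h(right)| <= 1 (empty subtree has height -1).
Bottom-up per-node check:
  node 1: h_left=-1, h_right=-1, diff=0 [OK], height=0
  node 13: h_left=-1, h_right=-1, diff=0 [OK], height=0
  node 7: h_left=0, h_right=0, diff=0 [OK], height=1
  node 25: h_left=-1, h_right=-1, diff=0 [OK], height=0
  node 47: h_left=-1, h_right=-1, diff=0 [OK], height=0
  node 43: h_left=0, h_right=0, diff=0 [OK], height=1
  node 21: h_left=1, h_right=1, diff=0 [OK], height=2
All nodes satisfy the balance condition.
Result: Balanced


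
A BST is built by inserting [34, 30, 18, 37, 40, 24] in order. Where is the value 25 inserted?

Starting tree (level order): [34, 30, 37, 18, None, None, 40, None, 24]
Insertion path: 34 -> 30 -> 18 -> 24
Result: insert 25 as right child of 24
Final tree (level order): [34, 30, 37, 18, None, None, 40, None, 24, None, None, None, 25]


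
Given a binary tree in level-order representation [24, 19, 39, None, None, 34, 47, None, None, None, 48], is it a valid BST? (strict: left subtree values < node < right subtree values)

Level-order array: [24, 19, 39, None, None, 34, 47, None, None, None, 48]
Validate using subtree bounds (lo, hi): at each node, require lo < value < hi,
then recurse left with hi=value and right with lo=value.
Preorder trace (stopping at first violation):
  at node 24 with bounds (-inf, +inf): OK
  at node 19 with bounds (-inf, 24): OK
  at node 39 with bounds (24, +inf): OK
  at node 34 with bounds (24, 39): OK
  at node 47 with bounds (39, +inf): OK
  at node 48 with bounds (47, +inf): OK
No violation found at any node.
Result: Valid BST


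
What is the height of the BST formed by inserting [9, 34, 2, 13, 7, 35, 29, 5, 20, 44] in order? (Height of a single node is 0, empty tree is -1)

Insertion order: [9, 34, 2, 13, 7, 35, 29, 5, 20, 44]
Tree (level-order array): [9, 2, 34, None, 7, 13, 35, 5, None, None, 29, None, 44, None, None, 20]
Compute height bottom-up (empty subtree = -1):
  height(5) = 1 + max(-1, -1) = 0
  height(7) = 1 + max(0, -1) = 1
  height(2) = 1 + max(-1, 1) = 2
  height(20) = 1 + max(-1, -1) = 0
  height(29) = 1 + max(0, -1) = 1
  height(13) = 1 + max(-1, 1) = 2
  height(44) = 1 + max(-1, -1) = 0
  height(35) = 1 + max(-1, 0) = 1
  height(34) = 1 + max(2, 1) = 3
  height(9) = 1 + max(2, 3) = 4
Height = 4


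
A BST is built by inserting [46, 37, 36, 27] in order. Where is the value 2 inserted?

Starting tree (level order): [46, 37, None, 36, None, 27]
Insertion path: 46 -> 37 -> 36 -> 27
Result: insert 2 as left child of 27
Final tree (level order): [46, 37, None, 36, None, 27, None, 2]


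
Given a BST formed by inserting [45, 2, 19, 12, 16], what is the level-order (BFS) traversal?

Tree insertion order: [45, 2, 19, 12, 16]
Tree (level-order array): [45, 2, None, None, 19, 12, None, None, 16]
BFS from the root, enqueuing left then right child of each popped node:
  queue [45] -> pop 45, enqueue [2], visited so far: [45]
  queue [2] -> pop 2, enqueue [19], visited so far: [45, 2]
  queue [19] -> pop 19, enqueue [12], visited so far: [45, 2, 19]
  queue [12] -> pop 12, enqueue [16], visited so far: [45, 2, 19, 12]
  queue [16] -> pop 16, enqueue [none], visited so far: [45, 2, 19, 12, 16]
Result: [45, 2, 19, 12, 16]


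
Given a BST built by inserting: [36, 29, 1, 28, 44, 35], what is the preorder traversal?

Tree insertion order: [36, 29, 1, 28, 44, 35]
Tree (level-order array): [36, 29, 44, 1, 35, None, None, None, 28]
Preorder traversal: [36, 29, 1, 28, 35, 44]


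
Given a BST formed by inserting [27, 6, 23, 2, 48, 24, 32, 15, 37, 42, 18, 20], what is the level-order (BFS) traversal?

Tree insertion order: [27, 6, 23, 2, 48, 24, 32, 15, 37, 42, 18, 20]
Tree (level-order array): [27, 6, 48, 2, 23, 32, None, None, None, 15, 24, None, 37, None, 18, None, None, None, 42, None, 20]
BFS from the root, enqueuing left then right child of each popped node:
  queue [27] -> pop 27, enqueue [6, 48], visited so far: [27]
  queue [6, 48] -> pop 6, enqueue [2, 23], visited so far: [27, 6]
  queue [48, 2, 23] -> pop 48, enqueue [32], visited so far: [27, 6, 48]
  queue [2, 23, 32] -> pop 2, enqueue [none], visited so far: [27, 6, 48, 2]
  queue [23, 32] -> pop 23, enqueue [15, 24], visited so far: [27, 6, 48, 2, 23]
  queue [32, 15, 24] -> pop 32, enqueue [37], visited so far: [27, 6, 48, 2, 23, 32]
  queue [15, 24, 37] -> pop 15, enqueue [18], visited so far: [27, 6, 48, 2, 23, 32, 15]
  queue [24, 37, 18] -> pop 24, enqueue [none], visited so far: [27, 6, 48, 2, 23, 32, 15, 24]
  queue [37, 18] -> pop 37, enqueue [42], visited so far: [27, 6, 48, 2, 23, 32, 15, 24, 37]
  queue [18, 42] -> pop 18, enqueue [20], visited so far: [27, 6, 48, 2, 23, 32, 15, 24, 37, 18]
  queue [42, 20] -> pop 42, enqueue [none], visited so far: [27, 6, 48, 2, 23, 32, 15, 24, 37, 18, 42]
  queue [20] -> pop 20, enqueue [none], visited so far: [27, 6, 48, 2, 23, 32, 15, 24, 37, 18, 42, 20]
Result: [27, 6, 48, 2, 23, 32, 15, 24, 37, 18, 42, 20]
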